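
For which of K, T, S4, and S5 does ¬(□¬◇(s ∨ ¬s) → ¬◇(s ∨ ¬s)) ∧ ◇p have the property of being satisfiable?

T-tableau for the formula:
1. ¬(□¬◇(s ∨ ¬s) → ¬◇(s ∨ ¬s)) ∧ ◇p, u
2. ¬(□¬◇(s ∨ ¬s) → ¬◇(s ∨ ¬s)), u
3. ◇p, u
4. □¬◇(s ∨ ¬s), u
5. ◇(s ∨ ¬s), u
6. ¬◇(s ∨ ¬s), u
7. ¬(s ∨ ¬s), u
8. ¬s, u
9. s, u
Accessibility: uRu
Branch closes: s and ¬s both at u.
Every branch closes (one shown): unsatisfiable in T, hence also in S4, S5 (every S4/S5-frame is a T-frame).
K-tableau for the formula:
1. ¬(□¬◇(s ∨ ¬s) → ¬◇(s ∨ ¬s)) ∧ ◇p, u
2. ¬(□¬◇(s ∨ ¬s) → ¬◇(s ∨ ¬s)), u
3. ◇p, u
4. □¬◇(s ∨ ¬s), u
5. ◇(s ∨ ¬s), u
6. p, v
7. ¬◇(s ∨ ¬s), v
8. s ∨ ¬s, w
9. ¬◇(s ∨ ¬s), w
10. ¬s, w
Accessibility: uRv, uRw
Complete open branch: satisfiable in K.

K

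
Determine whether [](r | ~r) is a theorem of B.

Tableau for the negation ~[](r | ~r):
1. ~[](r | ~r), w0
2. ~(r | ~r), w1
3. ~r, w1
4. r, w1
Accessibility: w0Rw0, w0Rw1, w1Rw0, w1Rw1
Branch closes: r and ~r both at w1.
Every branch of the negation's tableau closes; the branch above is one of them.

Valid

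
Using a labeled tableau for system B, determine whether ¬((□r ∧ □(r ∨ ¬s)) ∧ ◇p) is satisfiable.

Satisfiable

1. ¬((□r ∧ □(r ∨ ¬s)) ∧ ◇p), u
2. ¬◇p, u
3. ¬p, u
Accessibility: uRu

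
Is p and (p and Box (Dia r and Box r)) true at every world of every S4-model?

Tableau for the negation not (p and (p and Box (Dia r and Box r))):
1. not (p and (p and Box (Dia r and Box r))), w0
2. not (p and Box (Dia r and Box r)), w0
3. not Box (Dia r and Box r), w0
4. not (Dia r and Box r), w1
5. not Box r, w1
6. not r, w2
Accessibility: w0Rw0, w0Rw1, w0Rw2, w1Rw1, w1Rw2, w2Rw2
The negation has an open branch (countermodel exists).

Not valid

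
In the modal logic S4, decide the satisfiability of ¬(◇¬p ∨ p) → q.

1. ¬(◇¬p ∨ p) → q, u
2. q, u   [→-rule on 1 (branches; this branch)]
Accessibility: uRu

Satisfiable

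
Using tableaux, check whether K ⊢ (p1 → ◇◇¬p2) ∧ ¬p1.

Tableau for the negation ¬((p1 → ◇◇¬p2) ∧ ¬p1):
1. ¬((p1 → ◇◇¬p2) ∧ ¬p1), u
2. p1, u
The negation has an open branch (countermodel exists).

Invalid (countermodel exists)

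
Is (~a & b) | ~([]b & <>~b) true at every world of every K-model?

Tableau for the negation ~((~a & b) | ~([]b & <>~b)):
1. ~((~a & b) | ~([]b & <>~b)), u
2. ~(~a & b), u
3. []b & <>~b, u
4. []b, u
5. <>~b, u
6. ~b, u
7. ~b, v
8. b, v
Accessibility: uRv
Branch closes: b and ~b both at v.
All branches of the negation close; one closing branch shown above.

Yes, valid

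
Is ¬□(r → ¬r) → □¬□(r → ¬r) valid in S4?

Tableau for the negation ¬(¬□(r → ¬r) → □¬□(r → ¬r)):
1. ¬(¬□(r → ¬r) → □¬□(r → ¬r)), w0
2. ¬□(r → ¬r), w0
3. ¬□¬□(r → ¬r), w0
4. ¬(r → ¬r), w1
5. r, w1
6. □(r → ¬r), w2
7. r → ¬r, w2
8. ¬r, w2
Accessibility: w0Rw0, w0Rw1, w0Rw2, w1Rw1, w2Rw2
The negation has an open branch (countermodel exists).

Not valid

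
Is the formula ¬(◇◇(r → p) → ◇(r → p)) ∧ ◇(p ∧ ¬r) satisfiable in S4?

Unsatisfiable (every branch closes)

1. ¬(◇◇(r → p) → ◇(r → p)) ∧ ◇(p ∧ ¬r), w0
2. ¬(◇◇(r → p) → ◇(r → p)), w0
3. ◇(p ∧ ¬r), w0
4. ◇◇(r → p), w0
5. ¬◇(r → p), w0
6. ¬(r → p), w0
7. r, w0
8. ¬p, w0
9. p ∧ ¬r, w1
10. p, w1
11. ¬r, w1
12. ¬(r → p), w1
13. r, w1
14. ¬p, w1
Accessibility: w0Rw0, w0Rw1, w1Rw1
Branch closes: r and ¬r both at w1.
All branches of the tableau close; one closing branch shown above.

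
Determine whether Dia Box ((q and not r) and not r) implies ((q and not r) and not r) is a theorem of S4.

Tableau for the negation not (Dia Box ((q and not r) and not r) implies ((q and not r) and not r)):
1. not (Dia Box ((q and not r) and not r) implies ((q and not r) and not r)), w0
2. Dia Box ((q and not r) and not r), w0   [neg-implies-rule on 1]
3. not ((q and not r) and not r), w0   [neg-implies-rule on 1]
4. r, w0   [neg-and-rule on 3 (branches; this branch)]
5. Box ((q and not r) and not r), w1   [Dia-rule on 2: fresh world w1, w0Rw1]
6. (q and not r) and not r, w1   [Box-rule on 5 via w1Rw1]
7. q and not r, w1   [and-rule on 6]
8. not r, w1   [and-rule on 6]
9. q, w1   [and-rule on 7]
Accessibility: w0Rw0, w0Rw1, w1Rw1
The negation has an open branch (countermodel exists).

Not valid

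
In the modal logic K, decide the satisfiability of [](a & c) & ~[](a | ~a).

1. [](a & c) & ~[](a | ~a), u
2. [](a & c), u
3. ~[](a | ~a), u
4. ~(a | ~a), v
5. ~a, v
6. a, v
Accessibility: uRv
Branch closes: a and ~a both at v.
Every branch closes; the branch above is one of them.

Unsatisfiable (every branch closes)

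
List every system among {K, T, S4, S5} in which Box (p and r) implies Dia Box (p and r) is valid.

K-tableau for the negation not (Box (p and r) implies Dia Box (p and r)):
1. not (Box (p and r) implies Dia Box (p and r)), 0
2. Box (p and r), 0   [neg-implies-rule on 1]
3. not Dia Box (p and r), 0   [neg-implies-rule on 1]
Complete open branch: countermodel on a K-frame, so not valid in K.
T-tableau for the negation not (Box (p and r) implies Dia Box (p and r)):
1. not (Box (p and r) implies Dia Box (p and r)), 0
2. Box (p and r), 0   [neg-implies-rule on 1]
3. not Dia Box (p and r), 0   [neg-implies-rule on 1]
4. p and r, 0   [Box-rule on 2 via 0R0]
5. p, 0   [and-rule on 4]
6. r, 0   [and-rule on 4]
7. not Box (p and r), 0   [neg-Dia-rule on 3 via 0R0]
8. not (p and r), 1   [neg-Box-rule on 7: fresh world 1, 0R1]
9. p and r, 1   [Box-rule on 2 via 0R1]
10. p, 1   [and-rule on 9]
11. r, 1   [and-rule on 9]
12. not Box (p and r), 1   [neg-Dia-rule on 3 via 0R1]
13. not r, 1   [neg-and-rule on 8 (branches; this branch)]
Accessibility: 0R0, 0R1, 1R1
Branch closes: r and not r both at 1.
Every branch closes (one shown): valid in T, hence also in S4, S5 (every theorem of T is a theorem of S4 and S5).

T, S4, S5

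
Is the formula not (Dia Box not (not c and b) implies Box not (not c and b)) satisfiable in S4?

Satisfiable (open branch found)

1. not (Dia Box not (not c and b) implies Box not (not c and b)), u
2. Dia Box not (not c and b), u
3. not Box not (not c and b), u
4. Box not (not c and b), v
5. not (not c and b), v
6. not b, v
7. not c and b, w
8. not c, w
9. b, w
Accessibility: uRu, uRv, uRw, vRv, wRw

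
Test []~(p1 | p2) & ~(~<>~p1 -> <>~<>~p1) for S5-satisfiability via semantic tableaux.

1. []~(p1 | p2) & ~(~<>~p1 -> <>~<>~p1), u
2. []~(p1 | p2), u
3. ~(~<>~p1 -> <>~<>~p1), u
4. ~<>~p1, u
5. ~<>~<>~p1, u
6. ~(p1 | p2), u
7. ~p1, u
8. ~p2, u
9. p1, u
Accessibility: uRu
Branch closes: p1 and ~p1 both at u.
All branches of the tableau close; one closing branch shown above.

Unsatisfiable (every branch closes)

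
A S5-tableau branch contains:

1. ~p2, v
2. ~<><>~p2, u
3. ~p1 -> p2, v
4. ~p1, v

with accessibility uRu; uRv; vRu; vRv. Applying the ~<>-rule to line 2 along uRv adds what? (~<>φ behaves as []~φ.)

~<>φ behaves as []~φ: propagate the negated body to each accessible world.

~<>~p2, v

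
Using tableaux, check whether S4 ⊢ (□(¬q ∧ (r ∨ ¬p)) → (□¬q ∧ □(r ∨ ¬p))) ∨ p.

Tableau for the negation ¬((□(¬q ∧ (r ∨ ¬p)) → (□¬q ∧ □(r ∨ ¬p))) ∨ p):
1. ¬((□(¬q ∧ (r ∨ ¬p)) → (□¬q ∧ □(r ∨ ¬p))) ∨ p), w0
2. ¬(□(¬q ∧ (r ∨ ¬p)) → (□¬q ∧ □(r ∨ ¬p))), w0   [¬∨-rule on 1]
3. ¬p, w0   [¬∨-rule on 1]
4. □(¬q ∧ (r ∨ ¬p)), w0   [¬→-rule on 2]
5. ¬(□¬q ∧ □(r ∨ ¬p)), w0   [¬→-rule on 2]
6. ¬q ∧ (r ∨ ¬p), w0   [□-rule on 4 via w0Rw0]
7. ¬q, w0   [∧-rule on 6]
8. r ∨ ¬p, w0   [∧-rule on 6]
9. ¬□(r ∨ ¬p), w0   [¬∧-rule on 5 (branches; this branch)]
10. ¬(r ∨ ¬p), w1   [¬□-rule on 9: fresh world w1, w0Rw1]
11. ¬r, w1   [¬∨-rule on 10]
12. p, w1   [¬∨-rule on 10]
13. ¬q ∧ (r ∨ ¬p), w1   [□-rule on 4 via w0Rw1]
14. ¬q, w1   [∧-rule on 13]
15. r ∨ ¬p, w1   [∧-rule on 13]
16. ¬p, w1   [∨-rule on 15 (branches; this branch)]
Accessibility: w0Rw0, w0Rw1, w1Rw1
Branch closes: p and ¬p both at w1.
All branches of the negation close; one closing branch shown above.

Valid in S4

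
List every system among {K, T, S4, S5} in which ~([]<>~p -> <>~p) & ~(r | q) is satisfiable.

K-tableau for the formula:
1. ~([]<>~p -> <>~p) & ~(r | q), w0
2. ~([]<>~p -> <>~p), w0   [&-rule on 1]
3. ~(r | q), w0   [&-rule on 1]
4. []<>~p, w0   [~->-rule on 2]
5. ~<>~p, w0   [~->-rule on 2]
6. ~r, w0   [~|-rule on 3]
7. ~q, w0   [~|-rule on 3]
Complete open branch: satisfiable in K.
T-tableau for the formula:
1. ~([]<>~p -> <>~p) & ~(r | q), w0
2. ~([]<>~p -> <>~p), w0   [&-rule on 1]
3. ~(r | q), w0   [&-rule on 1]
4. []<>~p, w0   [~->-rule on 2]
5. ~<>~p, w0   [~->-rule on 2]
6. ~r, w0   [~|-rule on 3]
7. ~q, w0   [~|-rule on 3]
8. <>~p, w0   [[]-rule on 4 via w0Rw0]
9. p, w0   [~<>-rule on 5 via w0Rw0]
10. ~p, w1   [<>-rule on 8: fresh world w1, w0Rw1]
11. <>~p, w1   [[]-rule on 4 via w0Rw1]
12. p, w1   [~<>-rule on 5 via w0Rw1]
Accessibility: w0Rw0, w0Rw1, w1Rw1
Branch closes: p and ~p both at w1.
Every branch closes (one shown): unsatisfiable in T, hence also in S4, S5 (every S4/S5-frame is a T-frame).

K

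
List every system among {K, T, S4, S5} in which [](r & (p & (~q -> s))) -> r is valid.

T, S4, S5

T-tableau for the negation ~([](r & (p & (~q -> s))) -> r):
1. ~([](r & (p & (~q -> s))) -> r), u
2. [](r & (p & (~q -> s))), u
3. ~r, u
4. r & (p & (~q -> s)), u
5. r, u
6. p & (~q -> s), u
Accessibility: uRu
Branch closes: r and ~r both at u.
Every branch closes (one shown): valid in T, hence also in S4, S5 (every theorem of T is a theorem of S4 and S5).
K-tableau for the negation ~([](r & (p & (~q -> s))) -> r):
1. ~([](r & (p & (~q -> s))) -> r), u
2. [](r & (p & (~q -> s))), u
3. ~r, u
Complete open branch: countermodel on a K-frame, so not valid in K.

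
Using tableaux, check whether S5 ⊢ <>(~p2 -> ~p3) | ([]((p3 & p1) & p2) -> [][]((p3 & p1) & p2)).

Tableau for the negation ~(<>(~p2 -> ~p3) | ([]((p3 & p1) & p2) -> [][]((p3 & p1) & p2))):
1. ~(<>(~p2 -> ~p3) | ([]((p3 & p1) & p2) -> [][]((p3 & p1) & p2))), u
2. ~<>(~p2 -> ~p3), u
3. ~([]((p3 & p1) & p2) -> [][]((p3 & p1) & p2)), u
4. []((p3 & p1) & p2), u
5. ~[][]((p3 & p1) & p2), u
6. ~(~p2 -> ~p3), u
7. ~p2, u
8. p3, u
9. (p3 & p1) & p2, u
10. p3 & p1, u
11. p2, u
Accessibility: uRu
Branch closes: p2 and ~p2 both at u.
Every branch of the negation's tableau closes; the branch above is one of them.

Valid in S5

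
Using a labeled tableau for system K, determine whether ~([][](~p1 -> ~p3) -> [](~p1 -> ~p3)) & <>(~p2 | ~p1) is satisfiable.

Satisfiable (open branch found)

1. ~([][](~p1 -> ~p3) -> [](~p1 -> ~p3)) & <>(~p2 | ~p1), w0
2. ~([][](~p1 -> ~p3) -> [](~p1 -> ~p3)), w0   [&-rule on 1]
3. <>(~p2 | ~p1), w0   [&-rule on 1]
4. [][](~p1 -> ~p3), w0   [~->-rule on 2]
5. ~[](~p1 -> ~p3), w0   [~->-rule on 2]
6. ~p2 | ~p1, w1   [<>-rule on 3: fresh world w1, w0Rw1]
7. [](~p1 -> ~p3), w1   [[]-rule on 4 via w0Rw1]
8. ~p1, w1   [|-rule on 6 (branches; this branch)]
9. ~(~p1 -> ~p3), w2   [~[]-rule on 5: fresh world w2, w0Rw2]
10. ~p1, w2   [~->-rule on 9]
11. p3, w2   [~->-rule on 9]
12. [](~p1 -> ~p3), w2   [[]-rule on 4 via w0Rw2]
Accessibility: w0Rw1, w0Rw2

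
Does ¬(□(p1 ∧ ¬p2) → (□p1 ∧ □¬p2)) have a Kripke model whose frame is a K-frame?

1. ¬(□(p1 ∧ ¬p2) → (□p1 ∧ □¬p2)), u
2. □(p1 ∧ ¬p2), u
3. ¬(□p1 ∧ □¬p2), u
4. ¬□¬p2, u
5. p2, v
6. p1 ∧ ¬p2, v
7. p1, v
8. ¬p2, v
Accessibility: uRv
Branch closes: p2 and ¬p2 both at v.
(One branch shown.) All branches close.

Unsatisfiable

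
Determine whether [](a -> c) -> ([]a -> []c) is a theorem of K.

Tableau for the negation ~([](a -> c) -> ([]a -> []c)):
1. ~([](a -> c) -> ([]a -> []c)), 0
2. [](a -> c), 0
3. ~([]a -> []c), 0
4. []a, 0
5. ~[]c, 0
6. ~c, 1
7. a -> c, 1
8. a, 1
9. c, 1
Accessibility: 0R1
Branch closes: c and ~c both at 1.
All branches of the negation close; one closing branch shown above.

Yes, valid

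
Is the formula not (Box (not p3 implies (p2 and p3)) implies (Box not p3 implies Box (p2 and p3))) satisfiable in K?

1. not (Box (not p3 implies (p2 and p3)) implies (Box not p3 implies Box (p2 and p3))), w0
2. Box (not p3 implies (p2 and p3)), w0
3. not (Box not p3 implies Box (p2 and p3)), w0
4. Box not p3, w0
5. not Box (p2 and p3), w0
6. not (p2 and p3), w1
7. not p3 implies (p2 and p3), w1
8. not p3, w1
9. p2 and p3, w1
10. p2, w1
11. p3, w1
Accessibility: w0Rw1
Branch closes: p3 and not p3 both at w1.
Every branch closes; the branch above is one of them.

No, unsatisfiable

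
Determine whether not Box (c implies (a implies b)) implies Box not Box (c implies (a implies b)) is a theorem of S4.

Tableau for the negation not (not Box (c implies (a implies b)) implies Box not Box (c implies (a implies b))):
1. not (not Box (c implies (a implies b)) implies Box not Box (c implies (a implies b))), w0
2. not Box (c implies (a implies b)), w0   [neg-implies-rule on 1]
3. not Box not Box (c implies (a implies b)), w0   [neg-implies-rule on 1]
4. not (c implies (a implies b)), w1   [neg-Box-rule on 2: fresh world w1, w0Rw1]
5. c, w1   [neg-implies-rule on 4]
6. not (a implies b), w1   [neg-implies-rule on 4]
7. a, w1   [neg-implies-rule on 6]
8. not b, w1   [neg-implies-rule on 6]
9. Box (c implies (a implies b)), w2   [neg-Box-rule on 3: fresh world w2, w0Rw2]
10. c implies (a implies b), w2   [Box-rule on 9 via w2Rw2]
11. a implies b, w2   [implies-rule on 10 (branches; this branch)]
12. b, w2   [implies-rule on 11 (branches; this branch)]
Accessibility: w0Rw0, w0Rw1, w0Rw2, w1Rw1, w2Rw2
The negation has an open branch (countermodel exists).

Invalid (countermodel exists)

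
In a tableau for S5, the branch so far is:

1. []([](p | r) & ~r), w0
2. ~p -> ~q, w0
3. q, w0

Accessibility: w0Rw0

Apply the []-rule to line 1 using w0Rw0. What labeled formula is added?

[](p | r) & ~r, w0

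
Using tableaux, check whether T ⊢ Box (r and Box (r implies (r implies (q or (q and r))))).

Tableau for the negation not Box (r and Box (r implies (r implies (q or (q and r))))):
1. not Box (r and Box (r implies (r implies (q or (q and r))))), u
2. not (r and Box (r implies (r implies (q or (q and r))))), v
3. not Box (r implies (r implies (q or (q and r)))), v
4. not (r implies (r implies (q or (q and r)))), w
5. r, w
6. not (r implies (q or (q and r))), w
7. not (q or (q and r)), w
8. not q, w
9. not (q and r), w
Accessibility: uRu, uRv, vRv, vRw, wRw
The negation has an open branch (countermodel exists).

No, not valid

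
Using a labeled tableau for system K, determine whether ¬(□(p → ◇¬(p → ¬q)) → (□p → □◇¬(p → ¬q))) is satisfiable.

Unsatisfiable

1. ¬(□(p → ◇¬(p → ¬q)) → (□p → □◇¬(p → ¬q))), 0
2. □(p → ◇¬(p → ¬q)), 0   [¬→-rule on 1]
3. ¬(□p → □◇¬(p → ¬q)), 0   [¬→-rule on 1]
4. □p, 0   [¬→-rule on 3]
5. ¬□◇¬(p → ¬q), 0   [¬→-rule on 3]
6. ¬◇¬(p → ¬q), 1   [¬□-rule on 5: fresh world 1, 0R1]
7. p → ◇¬(p → ¬q), 1   [□-rule on 2 via 0R1]
8. p, 1   [□-rule on 4 via 0R1]
9. ◇¬(p → ¬q), 1   [→-rule on 7 (branches; this branch)]
10. ¬(p → ¬q), 2   [◇-rule on 9: fresh world 2, 1R2]
11. p, 2   [¬→-rule on 10]
12. q, 2   [¬→-rule on 10]
13. p → ¬q, 2   [¬◇-rule on 6 via 1R2]
14. ¬q, 2   [→-rule on 13 (branches; this branch)]
Accessibility: 0R1, 1R2
Branch closes: q and ¬q both at 2.
(One branch shown.) All branches close.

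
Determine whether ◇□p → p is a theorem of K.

Invalid (countermodel exists)

Tableau for the negation ¬(◇□p → p):
1. ¬(◇□p → p), w0
2. ◇□p, w0
3. ¬p, w0
4. □p, w1
Accessibility: w0Rw1
The negation has an open branch (countermodel exists).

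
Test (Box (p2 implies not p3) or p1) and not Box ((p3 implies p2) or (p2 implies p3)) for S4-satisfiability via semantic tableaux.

Unsatisfiable (every branch closes)

1. (Box (p2 implies not p3) or p1) and not Box ((p3 implies p2) or (p2 implies p3)), u
2. Box (p2 implies not p3) or p1, u   [and-rule on 1]
3. not Box ((p3 implies p2) or (p2 implies p3)), u   [and-rule on 1]
4. Box (p2 implies not p3), u   [or-rule on 2 (branches; this branch)]
5. p2 implies not p3, u   [Box-rule on 4 via uRu]
6. not p3, u   [implies-rule on 5 (branches; this branch)]
7. not ((p3 implies p2) or (p2 implies p3)), v   [neg-Box-rule on 3: fresh world v, uRv]
8. not (p3 implies p2), v   [neg-or-rule on 7]
9. not (p2 implies p3), v   [neg-or-rule on 7]
10. p3, v   [neg-implies-rule on 8]
11. not p2, v   [neg-implies-rule on 8]
12. p2, v   [neg-implies-rule on 9]
13. not p3, v   [neg-implies-rule on 9]
Accessibility: uRu, uRv, vRv
Branch closes: p2 and not p2 both at v.
Every branch closes; the branch above is one of them.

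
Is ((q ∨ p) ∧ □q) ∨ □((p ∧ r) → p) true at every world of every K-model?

Valid

Tableau for the negation ¬(((q ∨ p) ∧ □q) ∨ □((p ∧ r) → p)):
1. ¬(((q ∨ p) ∧ □q) ∨ □((p ∧ r) → p)), u
2. ¬((q ∨ p) ∧ □q), u
3. ¬□((p ∧ r) → p), u
4. ¬(q ∨ p), u
5. ¬q, u
6. ¬p, u
7. ¬((p ∧ r) → p), v
8. p ∧ r, v
9. ¬p, v
10. p, v
11. r, v
Accessibility: uRv
Branch closes: p and ¬p both at v.
All branches of the negation close; one closing branch shown above.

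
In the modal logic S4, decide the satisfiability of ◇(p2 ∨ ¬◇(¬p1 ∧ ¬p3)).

Satisfiable

1. ◇(p2 ∨ ¬◇(¬p1 ∧ ¬p3)), u
2. p2 ∨ ¬◇(¬p1 ∧ ¬p3), v
3. ¬◇(¬p1 ∧ ¬p3), v
4. ¬(¬p1 ∧ ¬p3), v
5. p3, v
Accessibility: uRu, uRv, vRv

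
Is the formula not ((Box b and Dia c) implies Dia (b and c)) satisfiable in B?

Unsatisfiable (every branch closes)

1. not ((Box b and Dia c) implies Dia (b and c)), w0
2. Box b and Dia c, w0
3. not Dia (b and c), w0
4. Box b, w0
5. Dia c, w0
6. not (b and c), w0
7. b, w0
8. not c, w0
9. c, w1
10. not (b and c), w1
11. b, w1
12. not c, w1
Accessibility: w0Rw0, w0Rw1, w1Rw0, w1Rw1
Branch closes: c and not c both at w1.
All branches of the tableau close; one closing branch shown above.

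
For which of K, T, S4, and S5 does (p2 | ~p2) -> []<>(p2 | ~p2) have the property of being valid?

T, S4, S5

K-tableau for the negation ~((p2 | ~p2) -> []<>(p2 | ~p2)):
1. ~((p2 | ~p2) -> []<>(p2 | ~p2)), u
2. p2 | ~p2, u
3. ~[]<>(p2 | ~p2), u
4. ~p2, u
5. ~<>(p2 | ~p2), v
Accessibility: uRv
Complete open branch: countermodel on a K-frame, so not valid in K.
T-tableau for the negation ~((p2 | ~p2) -> []<>(p2 | ~p2)):
1. ~((p2 | ~p2) -> []<>(p2 | ~p2)), u
2. p2 | ~p2, u
3. ~[]<>(p2 | ~p2), u
4. ~p2, u
5. ~<>(p2 | ~p2), v
6. ~(p2 | ~p2), v
7. ~p2, v
8. p2, v
Accessibility: uRu, uRv, vRv
Branch closes: p2 and ~p2 both at v.
Every branch closes (one shown): valid in T, hence also in S4, S5 (every theorem of T is a theorem of S4 and S5).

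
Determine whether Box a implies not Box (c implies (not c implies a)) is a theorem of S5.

Invalid (countermodel exists)

Tableau for the negation not (Box a implies not Box (c implies (not c implies a))):
1. not (Box a implies not Box (c implies (not c implies a))), w0
2. Box a, w0
3. Box (c implies (not c implies a)), w0
4. a, w0
5. c implies (not c implies a), w0
6. not c implies a, w0
Accessibility: w0Rw0
The negation has an open branch (countermodel exists).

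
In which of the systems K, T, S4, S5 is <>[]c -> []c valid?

S5

S4-tableau for the negation ~(<>[]c -> []c):
1. ~(<>[]c -> []c), 0
2. <>[]c, 0   [~->-rule on 1]
3. ~[]c, 0   [~->-rule on 1]
4. []c, 1   [<>-rule on 2: fresh world 1, 0R1]
5. c, 1   [[]-rule on 4 via 1R1]
6. ~c, 2   [~[]-rule on 3: fresh world 2, 0R2]
Accessibility: 0R0, 0R1, 0R2, 1R1, 2R2
Complete open branch: countermodel on an S4-frame, so not valid in S4, nor in K, T (the same frame is also a K-frame and a T-frame).
S5-tableau for the negation ~(<>[]c -> []c):
1. ~(<>[]c -> []c), 0
2. <>[]c, 0   [~->-rule on 1]
3. ~[]c, 0   [~->-rule on 1]
4. []c, 1   [<>-rule on 2: fresh world 1, 0R1]
5. c, 0   [[]-rule on 4 via 1R0]
6. c, 1   [[]-rule on 4 via 1R1]
7. ~c, 2   [~[]-rule on 3: fresh world 2, 0R2]
8. c, 2   [[]-rule on 4 via 1R2]
Accessibility: 0R0, 0R1, 0R2, 1R0, 1R1, 1R2, 2R0, 2R1, 2R2
Branch closes: c and ~c both at 2.
Every branch closes (one shown): valid in S5.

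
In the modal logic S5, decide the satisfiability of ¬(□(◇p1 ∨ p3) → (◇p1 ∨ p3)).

1. ¬(□(◇p1 ∨ p3) → (◇p1 ∨ p3)), w0
2. □(◇p1 ∨ p3), w0
3. ¬(◇p1 ∨ p3), w0
4. ¬◇p1, w0
5. ¬p3, w0
6. ◇p1 ∨ p3, w0
7. ¬p1, w0
8. ◇p1, w0
9. p1, w1
10. ◇p1 ∨ p3, w1
11. ¬p1, w1
Accessibility: w0Rw0, w0Rw1, w1Rw0, w1Rw1
Branch closes: p1 and ¬p1 both at w1.
(One branch shown.) All branches close.

No, unsatisfiable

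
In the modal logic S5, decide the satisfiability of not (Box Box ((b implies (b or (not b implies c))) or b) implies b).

Yes, satisfiable

1. not (Box Box ((b implies (b or (not b implies c))) or b) implies b), 0
2. Box Box ((b implies (b or (not b implies c))) or b), 0
3. not b, 0
4. Box ((b implies (b or (not b implies c))) or b), 0
5. (b implies (b or (not b implies c))) or b, 0
6. b implies (b or (not b implies c)), 0
7. b or (not b implies c), 0
8. not b implies c, 0
9. c, 0
Accessibility: 0R0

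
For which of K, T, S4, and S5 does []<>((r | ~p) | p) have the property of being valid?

T, S4, S5

K-tableau for the negation ~[]<>((r | ~p) | p):
1. ~[]<>((r | ~p) | p), w0
2. ~<>((r | ~p) | p), w1   [~[]-rule on 1: fresh world w1, w0Rw1]
Accessibility: w0Rw1
Complete open branch: countermodel on a K-frame, so not valid in K.
T-tableau for the negation ~[]<>((r | ~p) | p):
1. ~[]<>((r | ~p) | p), w0
2. ~<>((r | ~p) | p), w1   [~[]-rule on 1: fresh world w1, w0Rw1]
3. ~((r | ~p) | p), w1   [~<>-rule on 2 via w1Rw1]
4. ~(r | ~p), w1   [~|-rule on 3]
5. ~p, w1   [~|-rule on 3]
6. ~r, w1   [~|-rule on 4]
7. p, w1   [~|-rule on 4]
Accessibility: w0Rw0, w0Rw1, w1Rw1
Branch closes: p and ~p both at w1.
Every branch closes (one shown): valid in T, hence also in S4, S5 (every theorem of T is a theorem of S4 and S5).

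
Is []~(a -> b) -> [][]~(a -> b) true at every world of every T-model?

Invalid (countermodel exists)

Tableau for the negation ~([]~(a -> b) -> [][]~(a -> b)):
1. ~([]~(a -> b) -> [][]~(a -> b)), u
2. []~(a -> b), u   [~->-rule on 1]
3. ~[][]~(a -> b), u   [~->-rule on 1]
4. ~(a -> b), u   [[]-rule on 2 via uRu]
5. a, u   [~->-rule on 4]
6. ~b, u   [~->-rule on 4]
7. ~[]~(a -> b), v   [~[]-rule on 3: fresh world v, uRv]
8. ~(a -> b), v   [[]-rule on 2 via uRv]
9. a, v   [~->-rule on 8]
10. ~b, v   [~->-rule on 8]
11. a -> b, w   [~[]-rule on 7: fresh world w, vRw]
12. b, w   [->-rule on 11 (branches; this branch)]
Accessibility: uRu, uRv, vRv, vRw, wRw
The negation has an open branch (countermodel exists).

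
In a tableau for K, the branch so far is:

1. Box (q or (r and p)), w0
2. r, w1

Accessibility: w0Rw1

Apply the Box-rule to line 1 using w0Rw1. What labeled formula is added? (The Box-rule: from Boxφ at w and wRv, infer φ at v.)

q or (r and p), w1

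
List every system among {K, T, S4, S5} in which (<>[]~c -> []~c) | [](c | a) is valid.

S4-tableau for the negation ~((<>[]~c -> []~c) | [](c | a)):
1. ~((<>[]~c -> []~c) | [](c | a)), u
2. ~(<>[]~c -> []~c), u   [~|-rule on 1]
3. ~[](c | a), u   [~|-rule on 1]
4. <>[]~c, u   [~->-rule on 2]
5. ~[]~c, u   [~->-rule on 2]
6. ~(c | a), v   [~[]-rule on 3: fresh world v, uRv]
7. ~c, v   [~|-rule on 6]
8. ~a, v   [~|-rule on 6]
9. []~c, w   [<>-rule on 4: fresh world w, uRw]
10. ~c, w   [[]-rule on 9 via wRw]
11. c, x   [~[]-rule on 5: fresh world x, uRx]
Accessibility: uRu, uRv, uRw, uRx, vRv, wRw, xRx
Complete open branch: countermodel on an S4-frame, so not valid in S4, nor in K, T (the same frame is also a K-frame and a T-frame).
S5-tableau for the negation ~((<>[]~c -> []~c) | [](c | a)):
1. ~((<>[]~c -> []~c) | [](c | a)), u
2. ~(<>[]~c -> []~c), u   [~|-rule on 1]
3. ~[](c | a), u   [~|-rule on 1]
4. <>[]~c, u   [~->-rule on 2]
5. ~[]~c, u   [~->-rule on 2]
6. ~(c | a), v   [~[]-rule on 3: fresh world v, uRv]
7. ~c, v   [~|-rule on 6]
8. ~a, v   [~|-rule on 6]
9. []~c, w   [<>-rule on 4: fresh world w, uRw]
10. ~c, u   [[]-rule on 9 via wRu]
11. ~c, w   [[]-rule on 9 via wRw]
12. c, x   [~[]-rule on 5: fresh world x, uRx]
13. ~c, x   [[]-rule on 9 via wRx]
Accessibility: uRu, uRv, uRw, uRx, vRu, vRv, vRw, vRx, wRu, wRv, wRw, wRx, xRu, xRv, xRw, xRx
Branch closes: c and ~c both at x.
Every branch closes (one shown): valid in S5.

S5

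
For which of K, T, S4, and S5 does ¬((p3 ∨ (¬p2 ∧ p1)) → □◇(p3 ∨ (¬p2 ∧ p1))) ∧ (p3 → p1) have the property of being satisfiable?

S4-tableau for the formula:
1. ¬((p3 ∨ (¬p2 ∧ p1)) → □◇(p3 ∨ (¬p2 ∧ p1))) ∧ (p3 → p1), u
2. ¬((p3 ∨ (¬p2 ∧ p1)) → □◇(p3 ∨ (¬p2 ∧ p1))), u
3. p3 → p1, u
4. p3 ∨ (¬p2 ∧ p1), u
5. ¬□◇(p3 ∨ (¬p2 ∧ p1)), u
6. p1, u
7. ¬p2 ∧ p1, u
8. ¬p2, u
9. ¬◇(p3 ∨ (¬p2 ∧ p1)), v
10. ¬(p3 ∨ (¬p2 ∧ p1)), v
11. ¬p3, v
12. ¬(¬p2 ∧ p1), v
13. ¬p1, v
Accessibility: uRu, uRv, vRv
Complete open branch: satisfiable in S4, hence also in K, T (this S4-model is also a K-model and a T-model).
S5-tableau for the formula:
1. ¬((p3 ∨ (¬p2 ∧ p1)) → □◇(p3 ∨ (¬p2 ∧ p1))) ∧ (p3 → p1), u
2. ¬((p3 ∨ (¬p2 ∧ p1)) → □◇(p3 ∨ (¬p2 ∧ p1))), u
3. p3 → p1, u
4. p3 ∨ (¬p2 ∧ p1), u
5. ¬□◇(p3 ∨ (¬p2 ∧ p1)), u
6. p1, u
7. ¬p2 ∧ p1, u
8. ¬p2, u
9. ¬◇(p3 ∨ (¬p2 ∧ p1)), v
10. ¬(p3 ∨ (¬p2 ∧ p1)), u
11. ¬p3, u
12. ¬(¬p2 ∧ p1), u
13. ¬(p3 ∨ (¬p2 ∧ p1)), v
14. ¬p3, v
15. ¬(¬p2 ∧ p1), v
16. ¬p1, u
Accessibility: uRu, uRv, vRu, vRv
Branch closes: p1 and ¬p1 both at u.
Every branch closes (one shown): unsatisfiable in S5.

K, T, S4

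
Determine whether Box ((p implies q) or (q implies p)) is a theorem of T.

Tableau for the negation not Box ((p implies q) or (q implies p)):
1. not Box ((p implies q) or (q implies p)), 0
2. not ((p implies q) or (q implies p)), 1
3. not (p implies q), 1
4. not (q implies p), 1
5. p, 1
6. not q, 1
7. q, 1
8. not p, 1
Accessibility: 0R0, 0R1, 1R1
Branch closes: q and not q both at 1.
All branches of the negation close; one closing branch shown above.

Yes, valid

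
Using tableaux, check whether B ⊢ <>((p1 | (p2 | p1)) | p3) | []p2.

Tableau for the negation ~(<>((p1 | (p2 | p1)) | p3) | []p2):
1. ~(<>((p1 | (p2 | p1)) | p3) | []p2), u
2. ~<>((p1 | (p2 | p1)) | p3), u
3. ~[]p2, u
4. ~((p1 | (p2 | p1)) | p3), u
5. ~(p1 | (p2 | p1)), u
6. ~p3, u
7. ~p1, u
8. ~(p2 | p1), u
9. ~p2, u
10. ~p2, v
11. ~((p1 | (p2 | p1)) | p3), v
12. ~(p1 | (p2 | p1)), v
13. ~p3, v
14. ~p1, v
15. ~(p2 | p1), v
Accessibility: uRu, uRv, vRu, vRv
The negation has an open branch (countermodel exists).

Not valid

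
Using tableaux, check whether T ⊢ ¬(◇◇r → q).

Not valid

Tableau for the negation ◇◇r → q:
1. ◇◇r → q, 0
2. q, 0
Accessibility: 0R0
The negation has an open branch (countermodel exists).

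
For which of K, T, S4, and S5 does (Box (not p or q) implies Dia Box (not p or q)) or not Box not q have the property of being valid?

K-tableau for the negation not ((Box (not p or q) implies Dia Box (not p or q)) or not Box not q):
1. not ((Box (not p or q) implies Dia Box (not p or q)) or not Box not q), w0
2. not (Box (not p or q) implies Dia Box (not p or q)), w0
3. Box not q, w0
4. Box (not p or q), w0
5. not Dia Box (not p or q), w0
Complete open branch: countermodel on a K-frame, so not valid in K.
T-tableau for the negation not ((Box (not p or q) implies Dia Box (not p or q)) or not Box not q):
1. not ((Box (not p or q) implies Dia Box (not p or q)) or not Box not q), w0
2. not (Box (not p or q) implies Dia Box (not p or q)), w0
3. Box not q, w0
4. Box (not p or q), w0
5. not Dia Box (not p or q), w0
6. not q, w0
7. not p or q, w0
8. not Box (not p or q), w0
9. not p, w0
10. not (not p or q), w1
11. p, w1
12. not q, w1
13. not p or q, w1
14. not Box (not p or q), w1
15. q, w1
Accessibility: w0Rw0, w0Rw1, w1Rw1
Branch closes: q and not q both at w1.
Every branch closes (one shown): valid in T, hence also in S4, S5 (every theorem of T is a theorem of S4 and S5).

T, S4, S5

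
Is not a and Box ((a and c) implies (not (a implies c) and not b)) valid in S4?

Tableau for the negation not (not a and Box ((a and c) implies (not (a implies c) and not b))):
1. not (not a and Box ((a and c) implies (not (a implies c) and not b))), 0
2. not Box ((a and c) implies (not (a implies c) and not b)), 0
3. not ((a and c) implies (not (a implies c) and not b)), 1
4. a and c, 1
5. not (not (a implies c) and not b), 1
6. a, 1
7. c, 1
8. b, 1
Accessibility: 0R0, 0R1, 1R1
The negation has an open branch (countermodel exists).

Invalid (countermodel exists)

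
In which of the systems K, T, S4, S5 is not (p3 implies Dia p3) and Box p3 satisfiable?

T-tableau for the formula:
1. not (p3 implies Dia p3) and Box p3, u
2. not (p3 implies Dia p3), u   [and-rule on 1]
3. Box p3, u   [and-rule on 1]
4. p3, u   [neg-implies-rule on 2]
5. not Dia p3, u   [neg-implies-rule on 2]
6. not p3, u   [neg-Dia-rule on 5 via uRu]
Accessibility: uRu
Branch closes: p3 and not p3 both at u.
Every branch closes (one shown): unsatisfiable in T, hence also in S4, S5 (every S4/S5-frame is a T-frame).
K-tableau for the formula:
1. not (p3 implies Dia p3) and Box p3, u
2. not (p3 implies Dia p3), u   [and-rule on 1]
3. Box p3, u   [and-rule on 1]
4. p3, u   [neg-implies-rule on 2]
5. not Dia p3, u   [neg-implies-rule on 2]
Complete open branch: satisfiable in K.

K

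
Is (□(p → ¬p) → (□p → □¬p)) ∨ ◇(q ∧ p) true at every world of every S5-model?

Valid

Tableau for the negation ¬((□(p → ¬p) → (□p → □¬p)) ∨ ◇(q ∧ p)):
1. ¬((□(p → ¬p) → (□p → □¬p)) ∨ ◇(q ∧ p)), w0
2. ¬(□(p → ¬p) → (□p → □¬p)), w0
3. ¬◇(q ∧ p), w0
4. □(p → ¬p), w0
5. ¬(□p → □¬p), w0
6. □p, w0
7. ¬□¬p, w0
8. ¬(q ∧ p), w0
9. p → ¬p, w0
10. p, w0
11. ¬q, w0
12. ¬p, w0
Accessibility: w0Rw0
Branch closes: p and ¬p both at w0.
Every branch of the negation's tableau closes; the branch above is one of them.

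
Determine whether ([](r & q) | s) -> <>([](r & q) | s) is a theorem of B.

Tableau for the negation ~(([](r & q) | s) -> <>([](r & q) | s)):
1. ~(([](r & q) | s) -> <>([](r & q) | s)), u
2. [](r & q) | s, u   [~->-rule on 1]
3. ~<>([](r & q) | s), u   [~->-rule on 1]
4. ~([](r & q) | s), u   [~<>-rule on 3 via uRu]
5. ~[](r & q), u   [~|-rule on 4]
6. ~s, u   [~|-rule on 4]
7. [](r & q), u   [|-rule on 2 (branches; this branch)]
8. r & q, u   [[]-rule on 7 via uRu]
9. r, u   [&-rule on 8]
10. q, u   [&-rule on 8]
11. ~(r & q), v   [~[]-rule on 5: fresh world v, uRv]
12. ~([](r & q) | s), v   [~<>-rule on 3 via uRv]
13. ~[](r & q), v   [~|-rule on 12]
14. ~s, v   [~|-rule on 12]
15. r & q, v   [[]-rule on 7 via uRv]
16. r, v   [&-rule on 15]
17. q, v   [&-rule on 15]
18. ~q, v   [~&-rule on 11 (branches; this branch)]
Accessibility: uRu, uRv, vRu, vRv
Branch closes: q and ~q both at v.
All branches of the negation close; one closing branch shown above.

Valid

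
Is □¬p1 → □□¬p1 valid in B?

Tableau for the negation ¬(□¬p1 → □□¬p1):
1. ¬(□¬p1 → □□¬p1), u
2. □¬p1, u   [¬→-rule on 1]
3. ¬□□¬p1, u   [¬→-rule on 1]
4. ¬p1, u   [□-rule on 2 via uRu]
5. ¬□¬p1, v   [¬□-rule on 3: fresh world v, uRv]
6. ¬p1, v   [□-rule on 2 via uRv]
7. p1, w   [¬□-rule on 5: fresh world w, vRw]
Accessibility: uRu, uRv, vRu, vRv, vRw, wRv, wRw
The negation has an open branch (countermodel exists).

Not valid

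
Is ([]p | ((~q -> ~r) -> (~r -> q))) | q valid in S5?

Invalid (countermodel exists)

Tableau for the negation ~(([]p | ((~q -> ~r) -> (~r -> q))) | q):
1. ~(([]p | ((~q -> ~r) -> (~r -> q))) | q), 0
2. ~([]p | ((~q -> ~r) -> (~r -> q))), 0
3. ~q, 0
4. ~[]p, 0
5. ~((~q -> ~r) -> (~r -> q)), 0
6. ~q -> ~r, 0
7. ~(~r -> q), 0
8. ~r, 0
9. ~p, 1
Accessibility: 0R0, 0R1, 1R0, 1R1
The negation has an open branch (countermodel exists).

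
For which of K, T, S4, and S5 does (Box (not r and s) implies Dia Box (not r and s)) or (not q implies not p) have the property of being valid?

T, S4, S5

K-tableau for the negation not ((Box (not r and s) implies Dia Box (not r and s)) or (not q implies not p)):
1. not ((Box (not r and s) implies Dia Box (not r and s)) or (not q implies not p)), u
2. not (Box (not r and s) implies Dia Box (not r and s)), u   [neg-or-rule on 1]
3. not (not q implies not p), u   [neg-or-rule on 1]
4. Box (not r and s), u   [neg-implies-rule on 2]
5. not Dia Box (not r and s), u   [neg-implies-rule on 2]
6. not q, u   [neg-implies-rule on 3]
7. p, u   [neg-implies-rule on 3]
Complete open branch: countermodel on a K-frame, so not valid in K.
T-tableau for the negation not ((Box (not r and s) implies Dia Box (not r and s)) or (not q implies not p)):
1. not ((Box (not r and s) implies Dia Box (not r and s)) or (not q implies not p)), u
2. not (Box (not r and s) implies Dia Box (not r and s)), u   [neg-or-rule on 1]
3. not (not q implies not p), u   [neg-or-rule on 1]
4. Box (not r and s), u   [neg-implies-rule on 2]
5. not Dia Box (not r and s), u   [neg-implies-rule on 2]
6. not q, u   [neg-implies-rule on 3]
7. p, u   [neg-implies-rule on 3]
8. not r and s, u   [Box-rule on 4 via uRu]
9. not r, u   [and-rule on 8]
10. s, u   [and-rule on 8]
11. not Box (not r and s), u   [neg-Dia-rule on 5 via uRu]
12. not (not r and s), v   [neg-Box-rule on 11: fresh world v, uRv]
13. not r and s, v   [Box-rule on 4 via uRv]
14. not r, v   [and-rule on 13]
15. s, v   [and-rule on 13]
16. not Box (not r and s), v   [neg-Dia-rule on 5 via uRv]
17. not s, v   [neg-and-rule on 12 (branches; this branch)]
Accessibility: uRu, uRv, vRv
Branch closes: s and not s both at v.
Every branch closes (one shown): valid in T, hence also in S4, S5 (every theorem of T is a theorem of S4 and S5).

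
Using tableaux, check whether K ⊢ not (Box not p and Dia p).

Yes, valid

Tableau for the negation Box not p and Dia p:
1. Box not p and Dia p, w0
2. Box not p, w0
3. Dia p, w0
4. p, w1
5. not p, w1
Accessibility: w0Rw1
Branch closes: p and not p both at w1.
Every branch of the negation's tableau closes; the branch above is one of them.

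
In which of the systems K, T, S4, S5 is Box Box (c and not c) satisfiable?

K

T-tableau for the formula:
1. Box Box (c and not c), u
2. Box (c and not c), u   [Box-rule on 1 via uRu]
3. c and not c, u   [Box-rule on 2 via uRu]
4. c, u   [and-rule on 3]
5. not c, u   [and-rule on 3]
Accessibility: uRu
Branch closes: c and not c both at u.
Every branch closes (one shown): unsatisfiable in T, hence also in S4, S5 (every S4/S5-frame is a T-frame).
K-tableau for the formula:
1. Box Box (c and not c), u
Complete open branch: satisfiable in K.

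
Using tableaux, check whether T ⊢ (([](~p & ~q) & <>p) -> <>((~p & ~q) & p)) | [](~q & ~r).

Yes, valid

Tableau for the negation ~((([](~p & ~q) & <>p) -> <>((~p & ~q) & p)) | [](~q & ~r)):
1. ~((([](~p & ~q) & <>p) -> <>((~p & ~q) & p)) | [](~q & ~r)), u
2. ~(([](~p & ~q) & <>p) -> <>((~p & ~q) & p)), u   [~|-rule on 1]
3. ~[](~q & ~r), u   [~|-rule on 1]
4. [](~p & ~q) & <>p, u   [~->-rule on 2]
5. ~<>((~p & ~q) & p), u   [~->-rule on 2]
6. [](~p & ~q), u   [&-rule on 4]
7. <>p, u   [&-rule on 4]
8. ~((~p & ~q) & p), u   [~<>-rule on 5 via uRu]
9. ~p & ~q, u   [[]-rule on 6 via uRu]
10. ~p, u   [&-rule on 9]
11. ~q, u   [&-rule on 9]
12. ~(~q & ~r), v   [~[]-rule on 3: fresh world v, uRv]
13. ~((~p & ~q) & p), v   [~<>-rule on 5 via uRv]
14. ~p & ~q, v   [[]-rule on 6 via uRv]
15. ~p, v   [&-rule on 14]
16. ~q, v   [&-rule on 14]
17. r, v   [~&-rule on 12 (branches; this branch)]
18. p, w   [<>-rule on 7: fresh world w, uRw]
19. ~((~p & ~q) & p), w   [~<>-rule on 5 via uRw]
20. ~p & ~q, w   [[]-rule on 6 via uRw]
21. ~p, w   [&-rule on 20]
22. ~q, w   [&-rule on 20]
Accessibility: uRu, uRv, uRw, vRv, wRw
Branch closes: p and ~p both at w.
All branches of the negation close; one closing branch shown above.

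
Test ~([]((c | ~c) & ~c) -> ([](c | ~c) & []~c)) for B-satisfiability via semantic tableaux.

No, unsatisfiable

1. ~([]((c | ~c) & ~c) -> ([](c | ~c) & []~c)), 0
2. []((c | ~c) & ~c), 0
3. ~([](c | ~c) & []~c), 0
4. (c | ~c) & ~c, 0
5. c | ~c, 0
6. ~c, 0
7. ~[]~c, 0
8. c, 1
9. (c | ~c) & ~c, 1
10. c | ~c, 1
11. ~c, 1
Accessibility: 0R0, 0R1, 1R0, 1R1
Branch closes: c and ~c both at 1.
All branches of the tableau close; one closing branch shown above.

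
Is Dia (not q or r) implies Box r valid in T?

Tableau for the negation not (Dia (not q or r) implies Box r):
1. not (Dia (not q or r) implies Box r), w0
2. Dia (not q or r), w0   [neg-implies-rule on 1]
3. not Box r, w0   [neg-implies-rule on 1]
4. not q or r, w1   [Dia-rule on 2: fresh world w1, w0Rw1]
5. r, w1   [or-rule on 4 (branches; this branch)]
6. not r, w2   [neg-Box-rule on 3: fresh world w2, w0Rw2]
Accessibility: w0Rw0, w0Rw1, w0Rw2, w1Rw1, w2Rw2
The negation has an open branch (countermodel exists).

Invalid (countermodel exists)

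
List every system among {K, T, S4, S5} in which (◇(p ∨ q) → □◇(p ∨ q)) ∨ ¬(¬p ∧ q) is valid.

S5

S4-tableau for the negation ¬((◇(p ∨ q) → □◇(p ∨ q)) ∨ ¬(¬p ∧ q)):
1. ¬((◇(p ∨ q) → □◇(p ∨ q)) ∨ ¬(¬p ∧ q)), 0
2. ¬(◇(p ∨ q) → □◇(p ∨ q)), 0
3. ¬p ∧ q, 0
4. ◇(p ∨ q), 0
5. ¬□◇(p ∨ q), 0
6. ¬p, 0
7. q, 0
8. p ∨ q, 1
9. q, 1
10. ¬◇(p ∨ q), 2
11. ¬(p ∨ q), 2
12. ¬p, 2
13. ¬q, 2
Accessibility: 0R0, 0R1, 0R2, 1R1, 2R2
Complete open branch: countermodel on an S4-frame, so not valid in S4, nor in K, T (the same frame is also a K-frame and a T-frame).
S5-tableau for the negation ¬((◇(p ∨ q) → □◇(p ∨ q)) ∨ ¬(¬p ∧ q)):
1. ¬((◇(p ∨ q) → □◇(p ∨ q)) ∨ ¬(¬p ∧ q)), 0
2. ¬(◇(p ∨ q) → □◇(p ∨ q)), 0
3. ¬p ∧ q, 0
4. ◇(p ∨ q), 0
5. ¬□◇(p ∨ q), 0
6. ¬p, 0
7. q, 0
8. p ∨ q, 1
9. q, 1
10. ¬◇(p ∨ q), 2
11. ¬(p ∨ q), 0
12. ¬q, 0
Accessibility: 0R0, 0R1, 0R2, 1R0, 1R1, 1R2, 2R0, 2R1, 2R2
Branch closes: q and ¬q both at 0.
Every branch closes (one shown): valid in S5.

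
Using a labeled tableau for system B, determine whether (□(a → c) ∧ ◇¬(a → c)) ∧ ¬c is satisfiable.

1. (□(a → c) ∧ ◇¬(a → c)) ∧ ¬c, w0
2. □(a → c) ∧ ◇¬(a → c), w0
3. ¬c, w0
4. □(a → c), w0
5. ◇¬(a → c), w0
6. a → c, w0
7. ¬a, w0
8. ¬(a → c), w1
9. a, w1
10. ¬c, w1
11. a → c, w1
12. c, w1
Accessibility: w0Rw0, w0Rw1, w1Rw0, w1Rw1
Branch closes: c and ¬c both at w1.
(One branch shown.) All branches close.

Unsatisfiable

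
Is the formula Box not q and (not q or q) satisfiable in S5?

Satisfiable (open branch found)

1. Box not q and (not q or q), w0
2. Box not q, w0
3. not q or q, w0
4. not q, w0
Accessibility: w0Rw0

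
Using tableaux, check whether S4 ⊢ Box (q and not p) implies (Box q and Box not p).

Valid in S4

Tableau for the negation not (Box (q and not p) implies (Box q and Box not p)):
1. not (Box (q and not p) implies (Box q and Box not p)), w0
2. Box (q and not p), w0   [neg-implies-rule on 1]
3. not (Box q and Box not p), w0   [neg-implies-rule on 1]
4. q and not p, w0   [Box-rule on 2 via w0Rw0]
5. q, w0   [and-rule on 4]
6. not p, w0   [and-rule on 4]
7. not Box not p, w0   [neg-and-rule on 3 (branches; this branch)]
8. p, w1   [neg-Box-rule on 7: fresh world w1, w0Rw1]
9. q and not p, w1   [Box-rule on 2 via w0Rw1]
10. q, w1   [and-rule on 9]
11. not p, w1   [and-rule on 9]
Accessibility: w0Rw0, w0Rw1, w1Rw1
Branch closes: p and not p both at w1.
Every branch of the negation's tableau closes; the branch above is one of them.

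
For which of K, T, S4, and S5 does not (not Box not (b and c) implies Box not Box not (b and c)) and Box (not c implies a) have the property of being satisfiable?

K, T, S4

S4-tableau for the formula:
1. not (not Box not (b and c) implies Box not Box not (b and c)) and Box (not c implies a), u
2. not (not Box not (b and c) implies Box not Box not (b and c)), u   [and-rule on 1]
3. Box (not c implies a), u   [and-rule on 1]
4. not Box not (b and c), u   [neg-implies-rule on 2]
5. not Box not Box not (b and c), u   [neg-implies-rule on 2]
6. not c implies a, u   [Box-rule on 3 via uRu]
7. a, u   [implies-rule on 6 (branches; this branch)]
8. b and c, v   [neg-Box-rule on 4: fresh world v, uRv]
9. b, v   [and-rule on 8]
10. c, v   [and-rule on 8]
11. not c implies a, v   [Box-rule on 3 via uRv]
12. a, v   [implies-rule on 11 (branches; this branch)]
13. Box not (b and c), w   [neg-Box-rule on 5: fresh world w, uRw]
14. not c implies a, w   [Box-rule on 3 via uRw]
15. not (b and c), w   [Box-rule on 13 via wRw]
16. a, w   [implies-rule on 14 (branches; this branch)]
17. not c, w   [neg-and-rule on 15 (branches; this branch)]
Accessibility: uRu, uRv, uRw, vRv, wRw
Complete open branch: satisfiable in S4, hence also in K, T (this S4-model is also a K-model and a T-model).
S5-tableau for the formula:
1. not (not Box not (b and c) implies Box not Box not (b and c)) and Box (not c implies a), u
2. not (not Box not (b and c) implies Box not Box not (b and c)), u   [and-rule on 1]
3. Box (not c implies a), u   [and-rule on 1]
4. not Box not (b and c), u   [neg-implies-rule on 2]
5. not Box not Box not (b and c), u   [neg-implies-rule on 2]
6. not c implies a, u   [Box-rule on 3 via uRu]
7. a, u   [implies-rule on 6 (branches; this branch)]
8. b and c, v   [neg-Box-rule on 4: fresh world v, uRv]
9. b, v   [and-rule on 8]
10. c, v   [and-rule on 8]
11. not c implies a, v   [Box-rule on 3 via uRv]
12. a, v   [implies-rule on 11 (branches; this branch)]
13. Box not (b and c), w   [neg-Box-rule on 5: fresh world w, uRw]
14. not c implies a, w   [Box-rule on 3 via uRw]
15. not (b and c), u   [Box-rule on 13 via wRu]
16. not (b and c), v   [Box-rule on 13 via wRv]
17. not (b and c), w   [Box-rule on 13 via wRw]
18. a, w   [implies-rule on 14 (branches; this branch)]
19. not c, u   [neg-and-rule on 15 (branches; this branch)]
20. not c, v   [neg-and-rule on 16 (branches; this branch)]
Accessibility: uRu, uRv, uRw, vRu, vRv, vRw, wRu, wRv, wRw
Branch closes: c and not c both at v.
Every branch closes (one shown): unsatisfiable in S5.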